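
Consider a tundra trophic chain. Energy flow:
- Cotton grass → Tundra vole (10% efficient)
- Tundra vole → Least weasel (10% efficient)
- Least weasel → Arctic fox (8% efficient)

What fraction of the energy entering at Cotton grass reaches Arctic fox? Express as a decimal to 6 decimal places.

Product of link efficiencies: 0.1 × 0.1 × 0.08 = 0.0008

0.000800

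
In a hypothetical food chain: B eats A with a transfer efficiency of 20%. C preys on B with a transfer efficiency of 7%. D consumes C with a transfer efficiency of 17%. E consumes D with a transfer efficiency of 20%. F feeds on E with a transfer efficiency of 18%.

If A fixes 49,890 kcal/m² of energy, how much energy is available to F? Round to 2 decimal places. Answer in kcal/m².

4.27 kcal/m²

B: 49890 × 0.2 = 9978 kcal/m²
C: 9978 × 0.07 = 698.46 kcal/m²
D: 698.46 × 0.17 = 118.7382 kcal/m²
E: 118.7382 × 0.2 = 23.74764 kcal/m²
F: 23.74764 × 0.18 = 4.2745752 kcal/m²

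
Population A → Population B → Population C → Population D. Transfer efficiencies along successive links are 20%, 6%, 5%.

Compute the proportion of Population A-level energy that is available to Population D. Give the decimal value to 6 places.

0.000600

Product of link efficiencies: 0.2 × 0.06 × 0.05 = 0.0006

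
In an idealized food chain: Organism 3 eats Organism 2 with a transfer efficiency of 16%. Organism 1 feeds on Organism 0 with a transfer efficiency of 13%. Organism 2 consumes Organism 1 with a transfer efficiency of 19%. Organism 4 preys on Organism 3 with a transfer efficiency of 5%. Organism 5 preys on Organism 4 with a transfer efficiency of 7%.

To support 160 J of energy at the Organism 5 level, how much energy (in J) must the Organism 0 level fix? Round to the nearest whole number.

Cumulative transfer efficiency: 0.13 × 0.19 × 0.16 × 0.05 × 0.07 = 0.000013832
Organism 0 energy = 160 / 0.000013832 = 11567380 J

11567380 J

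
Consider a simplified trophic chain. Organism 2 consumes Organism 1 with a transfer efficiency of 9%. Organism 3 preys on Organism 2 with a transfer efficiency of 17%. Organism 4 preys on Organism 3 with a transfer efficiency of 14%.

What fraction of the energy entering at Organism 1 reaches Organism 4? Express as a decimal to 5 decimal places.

0.00214

Product of link efficiencies: 0.09 × 0.17 × 0.14 = 0.002142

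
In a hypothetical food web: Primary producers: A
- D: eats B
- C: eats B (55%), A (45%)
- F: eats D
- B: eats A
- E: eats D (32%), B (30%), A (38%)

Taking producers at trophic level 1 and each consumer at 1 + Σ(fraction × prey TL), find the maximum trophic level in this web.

4

B: 1 + 1 = 2
C: 1 + (0.55×2 + 0.45×1) = 2.55
D: 1 + 2 = 3
E: 1 + (0.32×3 + 0.3×2 + 0.38×1) = 2.94
F: 1 + 3 = 4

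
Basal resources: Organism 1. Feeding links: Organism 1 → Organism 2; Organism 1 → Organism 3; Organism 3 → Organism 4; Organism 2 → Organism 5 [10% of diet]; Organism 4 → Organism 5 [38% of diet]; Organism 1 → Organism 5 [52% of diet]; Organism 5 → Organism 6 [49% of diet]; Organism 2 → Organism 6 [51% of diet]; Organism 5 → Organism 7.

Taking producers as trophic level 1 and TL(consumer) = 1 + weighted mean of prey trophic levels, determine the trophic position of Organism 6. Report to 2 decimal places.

3.42

Organism 2: 1 + 1 = 2
Organism 3: 1 + 1 = 2
Organism 4: 1 + 2 = 3
Organism 5: 1 + (0.1×2 + 0.38×3 + 0.52×1) = 2.86
Organism 6: 1 + (0.49×2.86 + 0.51×2) = 3.4214
Organism 7: 1 + 2.86 = 3.86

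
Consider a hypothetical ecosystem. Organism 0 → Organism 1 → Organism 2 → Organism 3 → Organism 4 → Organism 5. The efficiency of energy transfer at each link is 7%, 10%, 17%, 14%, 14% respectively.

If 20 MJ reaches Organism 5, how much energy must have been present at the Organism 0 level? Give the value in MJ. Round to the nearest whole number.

857486 MJ

Cumulative transfer efficiency: 0.07 × 0.1 × 0.17 × 0.14 × 0.14 = 0.000023324
Organism 0 energy = 20 / 0.000023324 = 857486 MJ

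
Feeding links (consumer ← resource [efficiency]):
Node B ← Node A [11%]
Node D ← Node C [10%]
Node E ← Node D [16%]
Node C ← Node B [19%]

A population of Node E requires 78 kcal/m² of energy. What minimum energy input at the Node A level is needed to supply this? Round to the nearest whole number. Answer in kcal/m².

233254 kcal/m²

Cumulative transfer efficiency: 0.11 × 0.19 × 0.1 × 0.16 = 0.0003344
Node A energy = 78 / 0.0003344 = 233254 kcal/m²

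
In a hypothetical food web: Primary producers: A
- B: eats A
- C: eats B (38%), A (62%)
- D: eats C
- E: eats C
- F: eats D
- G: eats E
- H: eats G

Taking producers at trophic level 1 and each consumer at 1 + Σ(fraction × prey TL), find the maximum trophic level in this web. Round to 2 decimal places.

5.38

B: 1 + 1 = 2
C: 1 + (0.38×2 + 0.62×1) = 2.38
D: 1 + 2.38 = 3.38
E: 1 + 2.38 = 3.38
F: 1 + 3.38 = 4.38
G: 1 + 3.38 = 4.38
H: 1 + 4.38 = 5.38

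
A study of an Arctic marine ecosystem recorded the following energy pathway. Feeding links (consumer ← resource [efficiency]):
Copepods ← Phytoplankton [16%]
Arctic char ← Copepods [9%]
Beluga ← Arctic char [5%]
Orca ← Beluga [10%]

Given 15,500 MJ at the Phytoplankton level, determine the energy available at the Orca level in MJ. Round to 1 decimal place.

1.1 MJ

Copepods: 15500 × 0.16 = 2480 MJ
Arctic char: 2480 × 0.09 = 223.2 MJ
Beluga: 223.2 × 0.05 = 11.16 MJ
Orca: 11.16 × 0.1 = 1.116 MJ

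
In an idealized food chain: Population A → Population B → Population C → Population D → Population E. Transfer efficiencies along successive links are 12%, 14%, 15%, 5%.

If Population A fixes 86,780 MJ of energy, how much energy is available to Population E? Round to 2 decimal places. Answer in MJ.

Population B: 86780 × 0.12 = 10413.6 MJ
Population C: 10413.6 × 0.14 = 1457.904 MJ
Population D: 1457.904 × 0.15 = 218.6856 MJ
Population E: 218.6856 × 0.05 = 10.93428 MJ

10.93 MJ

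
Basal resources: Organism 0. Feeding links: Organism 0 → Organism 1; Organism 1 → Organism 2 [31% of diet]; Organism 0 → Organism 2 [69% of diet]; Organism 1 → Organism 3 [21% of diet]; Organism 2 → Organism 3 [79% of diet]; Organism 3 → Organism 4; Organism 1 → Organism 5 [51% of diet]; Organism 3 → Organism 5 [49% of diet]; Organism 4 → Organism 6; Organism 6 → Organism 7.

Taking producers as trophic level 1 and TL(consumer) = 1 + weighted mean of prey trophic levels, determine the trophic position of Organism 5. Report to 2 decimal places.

3.61

Organism 1: 1 + 1 = 2
Organism 2: 1 + (0.31×2 + 0.69×1) = 2.31
Organism 3: 1 + (0.21×2 + 0.79×2.31) = 3.2449
Organism 4: 1 + 3.2449 = 4.2449
Organism 5: 1 + (0.51×2 + 0.49×3.2449) = 3.610001
Organism 6: 1 + 4.2449 = 5.2449
Organism 7: 1 + 5.2449 = 6.2449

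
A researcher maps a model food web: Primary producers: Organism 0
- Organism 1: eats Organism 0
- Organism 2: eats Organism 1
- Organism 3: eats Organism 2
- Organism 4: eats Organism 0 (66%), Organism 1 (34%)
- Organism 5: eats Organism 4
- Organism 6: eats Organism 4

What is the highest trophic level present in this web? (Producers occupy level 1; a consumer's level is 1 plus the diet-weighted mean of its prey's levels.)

4

Organism 1: 1 + 1 = 2
Organism 2: 1 + 2 = 3
Organism 3: 1 + 3 = 4
Organism 4: 1 + (0.66×1 + 0.34×2) = 2.34
Organism 5: 1 + 2.34 = 3.34
Organism 6: 1 + 2.34 = 3.34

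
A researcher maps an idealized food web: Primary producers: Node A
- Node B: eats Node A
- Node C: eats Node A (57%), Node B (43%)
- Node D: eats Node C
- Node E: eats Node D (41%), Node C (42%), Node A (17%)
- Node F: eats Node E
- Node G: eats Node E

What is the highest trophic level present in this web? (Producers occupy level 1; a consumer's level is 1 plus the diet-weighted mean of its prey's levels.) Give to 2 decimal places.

4.60

Node B: 1 + 1 = 2
Node C: 1 + (0.57×1 + 0.43×2) = 2.43
Node D: 1 + 2.43 = 3.43
Node E: 1 + (0.41×3.43 + 0.42×2.43 + 0.17×1) = 3.5969
Node F: 1 + 3.5969 = 4.5969
Node G: 1 + 3.5969 = 4.5969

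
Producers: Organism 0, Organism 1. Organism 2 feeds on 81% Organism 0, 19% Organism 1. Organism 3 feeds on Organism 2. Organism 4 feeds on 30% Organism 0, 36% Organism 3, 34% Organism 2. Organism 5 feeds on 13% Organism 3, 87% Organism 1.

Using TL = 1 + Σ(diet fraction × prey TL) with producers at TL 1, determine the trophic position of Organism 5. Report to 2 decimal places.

Organism 2: 1 + (0.81×1 + 0.19×1) = 2
Organism 3: 1 + 2 = 3
Organism 4: 1 + (0.3×1 + 0.36×3 + 0.34×2) = 3.06
Organism 5: 1 + (0.13×3 + 0.87×1) = 2.26

2.26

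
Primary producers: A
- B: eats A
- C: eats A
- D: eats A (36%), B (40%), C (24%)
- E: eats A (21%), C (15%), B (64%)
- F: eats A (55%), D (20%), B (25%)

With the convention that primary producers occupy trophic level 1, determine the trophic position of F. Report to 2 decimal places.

2.58

B: 1 + 1 = 2
C: 1 + 1 = 2
D: 1 + (0.36×1 + 0.4×2 + 0.24×2) = 2.64
E: 1 + (0.21×1 + 0.15×2 + 0.64×2) = 2.79
F: 1 + (0.55×1 + 0.2×2.64 + 0.25×2) = 2.578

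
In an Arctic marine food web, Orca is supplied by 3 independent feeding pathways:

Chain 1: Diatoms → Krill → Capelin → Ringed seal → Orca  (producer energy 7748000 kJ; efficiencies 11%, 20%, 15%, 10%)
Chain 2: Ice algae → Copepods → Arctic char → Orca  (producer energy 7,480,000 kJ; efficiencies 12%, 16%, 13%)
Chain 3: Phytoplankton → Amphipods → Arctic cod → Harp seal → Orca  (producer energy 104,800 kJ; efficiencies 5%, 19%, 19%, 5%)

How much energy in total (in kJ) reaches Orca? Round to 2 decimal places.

21236.38 kJ

Chain 1: 7748000 × 0.11 × 0.2 × 0.15 × 0.1 = 2556.84 kJ
Chain 2: 7480000 × 0.12 × 0.16 × 0.13 = 18670.08 kJ
Chain 3: 104800 × 0.05 × 0.19 × 0.19 × 0.05 = 9.4582 kJ
Total at Orca: 2556.84 + 18670.08 + 9.4582 = 21236.3782 kJ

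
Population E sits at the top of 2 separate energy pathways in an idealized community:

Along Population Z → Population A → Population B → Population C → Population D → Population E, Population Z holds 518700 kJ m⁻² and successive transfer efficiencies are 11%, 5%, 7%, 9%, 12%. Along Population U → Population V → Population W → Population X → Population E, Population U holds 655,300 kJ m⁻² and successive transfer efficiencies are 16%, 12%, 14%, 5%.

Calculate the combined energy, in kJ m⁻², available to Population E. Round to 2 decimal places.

90.23 kJ m⁻²

Via Population Z: 518700 × 0.11 × 0.05 × 0.07 × 0.09 × 0.12 = 2.1567546 kJ m⁻²
Via Population U: 655300 × 0.16 × 0.12 × 0.14 × 0.05 = 88.07232 kJ m⁻²
Total at Population E: 2.1567546 + 88.07232 = 90.2290746 kJ m⁻²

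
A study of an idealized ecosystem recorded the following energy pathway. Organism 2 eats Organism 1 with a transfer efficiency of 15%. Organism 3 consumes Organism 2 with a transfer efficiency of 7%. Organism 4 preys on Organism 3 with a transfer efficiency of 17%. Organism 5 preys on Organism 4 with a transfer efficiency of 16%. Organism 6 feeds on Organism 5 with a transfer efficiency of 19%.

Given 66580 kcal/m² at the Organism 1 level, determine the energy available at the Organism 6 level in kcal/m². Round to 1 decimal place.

Organism 2: 66580 × 0.15 = 9987 kcal/m²
Organism 3: 9987 × 0.07 = 699.09 kcal/m²
Organism 4: 699.09 × 0.17 = 118.8453 kcal/m²
Organism 5: 118.8453 × 0.16 = 19.015248 kcal/m²
Organism 6: 19.015248 × 0.19 = 3.61289712 kcal/m²

3.6 kcal/m²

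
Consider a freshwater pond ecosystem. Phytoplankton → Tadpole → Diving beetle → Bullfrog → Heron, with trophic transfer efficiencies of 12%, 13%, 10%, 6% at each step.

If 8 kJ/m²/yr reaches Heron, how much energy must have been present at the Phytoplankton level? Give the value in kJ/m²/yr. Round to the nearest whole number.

Cumulative transfer efficiency: 0.12 × 0.13 × 0.1 × 0.06 = 0.0000936
Phytoplankton energy = 8 / 0.0000936 = 85470 kJ/m²/yr

85470 kJ/m²/yr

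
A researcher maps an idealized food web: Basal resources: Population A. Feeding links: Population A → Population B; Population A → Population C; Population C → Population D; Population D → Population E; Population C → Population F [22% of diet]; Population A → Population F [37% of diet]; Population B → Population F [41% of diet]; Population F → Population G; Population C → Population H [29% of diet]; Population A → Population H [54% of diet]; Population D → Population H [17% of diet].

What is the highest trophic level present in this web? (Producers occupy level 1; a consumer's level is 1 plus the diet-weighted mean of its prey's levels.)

4

Population B: 1 + 1 = 2
Population C: 1 + 1 = 2
Population D: 1 + 2 = 3
Population E: 1 + 3 = 4
Population F: 1 + (0.22×2 + 0.37×1 + 0.41×2) = 2.63
Population G: 1 + 2.63 = 3.63
Population H: 1 + (0.29×2 + 0.54×1 + 0.17×3) = 2.63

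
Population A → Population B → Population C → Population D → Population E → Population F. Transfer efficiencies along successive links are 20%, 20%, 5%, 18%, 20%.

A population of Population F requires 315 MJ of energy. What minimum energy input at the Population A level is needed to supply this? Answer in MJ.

4375000 MJ

Cumulative transfer efficiency: 0.2 × 0.2 × 0.05 × 0.18 × 0.2 = 0.000072
Population A energy = 315 / 0.000072 = 4375000 MJ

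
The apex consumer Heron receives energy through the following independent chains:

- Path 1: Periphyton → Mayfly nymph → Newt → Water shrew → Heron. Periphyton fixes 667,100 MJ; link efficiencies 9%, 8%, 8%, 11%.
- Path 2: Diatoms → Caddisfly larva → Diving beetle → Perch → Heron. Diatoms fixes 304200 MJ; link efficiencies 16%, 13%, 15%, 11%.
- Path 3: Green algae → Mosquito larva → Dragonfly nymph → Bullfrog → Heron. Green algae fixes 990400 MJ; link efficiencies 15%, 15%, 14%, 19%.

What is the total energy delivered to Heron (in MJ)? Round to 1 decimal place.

Path 1: 667100 × 0.09 × 0.08 × 0.08 × 0.11 = 42.267456 MJ
Path 2: 304200 × 0.16 × 0.13 × 0.15 × 0.11 = 104.40144 MJ
Path 3: 990400 × 0.15 × 0.15 × 0.14 × 0.19 = 592.7544 MJ
Total at Heron: 42.267456 + 104.40144 + 592.7544 = 739.423296 MJ

739.4 MJ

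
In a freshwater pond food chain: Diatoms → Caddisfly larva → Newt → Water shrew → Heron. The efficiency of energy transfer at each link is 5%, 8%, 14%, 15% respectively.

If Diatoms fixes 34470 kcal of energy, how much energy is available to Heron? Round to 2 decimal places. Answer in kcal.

2.90 kcal

Caddisfly larva: 34470 × 0.05 = 1723.5 kcal
Newt: 1723.5 × 0.08 = 137.88 kcal
Water shrew: 137.88 × 0.14 = 19.3032 kcal
Heron: 19.3032 × 0.15 = 2.89548 kcal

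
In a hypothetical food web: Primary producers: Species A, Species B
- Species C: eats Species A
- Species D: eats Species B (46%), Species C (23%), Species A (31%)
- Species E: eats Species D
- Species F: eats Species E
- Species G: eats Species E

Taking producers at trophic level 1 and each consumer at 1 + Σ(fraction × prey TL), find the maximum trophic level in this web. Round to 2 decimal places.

Species C: 1 + 1 = 2
Species D: 1 + (0.46×1 + 0.23×2 + 0.31×1) = 2.23
Species E: 1 + 2.23 = 3.23
Species F: 1 + 3.23 = 4.23
Species G: 1 + 3.23 = 4.23

4.23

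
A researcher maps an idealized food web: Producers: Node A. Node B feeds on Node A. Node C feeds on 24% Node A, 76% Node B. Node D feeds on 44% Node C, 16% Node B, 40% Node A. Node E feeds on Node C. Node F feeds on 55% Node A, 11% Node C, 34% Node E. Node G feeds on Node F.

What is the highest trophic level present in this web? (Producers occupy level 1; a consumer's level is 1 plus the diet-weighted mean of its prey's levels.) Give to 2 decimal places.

Node B: 1 + 1 = 2
Node C: 1 + (0.24×1 + 0.76×2) = 2.76
Node D: 1 + (0.44×2.76 + 0.16×2 + 0.4×1) = 2.9344
Node E: 1 + 2.76 = 3.76
Node F: 1 + (0.55×1 + 0.11×2.76 + 0.34×3.76) = 3.132
Node G: 1 + 3.132 = 4.132

4.13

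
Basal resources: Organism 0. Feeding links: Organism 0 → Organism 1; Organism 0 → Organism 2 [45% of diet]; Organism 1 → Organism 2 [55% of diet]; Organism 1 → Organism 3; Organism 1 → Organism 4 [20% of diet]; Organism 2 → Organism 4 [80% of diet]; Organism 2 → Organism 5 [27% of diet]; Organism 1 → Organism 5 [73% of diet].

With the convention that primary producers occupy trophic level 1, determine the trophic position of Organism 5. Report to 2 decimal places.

Organism 1: 1 + 1 = 2
Organism 2: 1 + (0.45×1 + 0.55×2) = 2.55
Organism 3: 1 + 2 = 3
Organism 4: 1 + (0.2×2 + 0.8×2.55) = 3.44
Organism 5: 1 + (0.27×2.55 + 0.73×2) = 3.1485

3.15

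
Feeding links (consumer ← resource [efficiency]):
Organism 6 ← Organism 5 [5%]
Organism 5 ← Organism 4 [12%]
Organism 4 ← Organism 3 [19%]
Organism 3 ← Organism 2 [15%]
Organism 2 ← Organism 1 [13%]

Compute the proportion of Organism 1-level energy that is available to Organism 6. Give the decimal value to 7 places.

0.0000222

Product of link efficiencies: 0.13 × 0.15 × 0.19 × 0.12 × 0.05 = 0.00002223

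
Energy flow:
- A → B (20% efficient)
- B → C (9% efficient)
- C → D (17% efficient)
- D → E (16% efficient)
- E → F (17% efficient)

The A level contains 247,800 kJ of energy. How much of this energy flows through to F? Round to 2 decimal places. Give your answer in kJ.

B: 247800 × 0.2 = 49560 kJ
C: 49560 × 0.09 = 4460.4 kJ
D: 4460.4 × 0.17 = 758.268 kJ
E: 758.268 × 0.16 = 121.32288 kJ
F: 121.32288 × 0.17 = 20.6248896 kJ

20.62 kJ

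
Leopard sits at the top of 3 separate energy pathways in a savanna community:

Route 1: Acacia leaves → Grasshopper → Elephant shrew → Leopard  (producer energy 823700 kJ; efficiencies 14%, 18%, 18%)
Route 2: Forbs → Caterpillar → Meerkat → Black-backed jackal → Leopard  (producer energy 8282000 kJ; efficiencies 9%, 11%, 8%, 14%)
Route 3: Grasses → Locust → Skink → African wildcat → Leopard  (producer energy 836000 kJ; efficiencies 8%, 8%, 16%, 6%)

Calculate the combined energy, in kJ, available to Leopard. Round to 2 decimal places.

Route 1: 823700 × 0.14 × 0.18 × 0.18 = 3736.3032 kJ
Route 2: 8282000 × 0.09 × 0.11 × 0.08 × 0.14 = 918.30816 kJ
Route 3: 836000 × 0.08 × 0.08 × 0.16 × 0.06 = 51.36384 kJ
Total at Leopard: 3736.3032 + 918.30816 + 51.36384 = 4705.9752 kJ

4705.98 kJ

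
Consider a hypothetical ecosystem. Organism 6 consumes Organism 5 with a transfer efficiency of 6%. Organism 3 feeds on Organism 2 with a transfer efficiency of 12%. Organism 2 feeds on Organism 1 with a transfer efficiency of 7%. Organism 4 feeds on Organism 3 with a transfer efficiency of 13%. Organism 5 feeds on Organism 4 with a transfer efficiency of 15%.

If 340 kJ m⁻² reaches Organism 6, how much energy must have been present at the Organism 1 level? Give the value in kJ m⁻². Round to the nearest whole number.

Cumulative transfer efficiency: 0.07 × 0.12 × 0.13 × 0.15 × 0.06 = 0.000009828
Organism 1 energy = 340 / 0.000009828 = 34595035 kJ m⁻²

34595035 kJ m⁻²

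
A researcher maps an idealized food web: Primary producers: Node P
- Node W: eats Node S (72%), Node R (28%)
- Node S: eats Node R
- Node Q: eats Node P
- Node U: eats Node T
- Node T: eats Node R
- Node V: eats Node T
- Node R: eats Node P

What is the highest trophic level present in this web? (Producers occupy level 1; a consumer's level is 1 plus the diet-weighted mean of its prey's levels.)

Node Q: 1 + 1 = 2
Node R: 1 + 1 = 2
Node S: 1 + 2 = 3
Node T: 1 + 2 = 3
Node U: 1 + 3 = 4
Node V: 1 + 3 = 4
Node W: 1 + (0.72×3 + 0.28×2) = 3.72

4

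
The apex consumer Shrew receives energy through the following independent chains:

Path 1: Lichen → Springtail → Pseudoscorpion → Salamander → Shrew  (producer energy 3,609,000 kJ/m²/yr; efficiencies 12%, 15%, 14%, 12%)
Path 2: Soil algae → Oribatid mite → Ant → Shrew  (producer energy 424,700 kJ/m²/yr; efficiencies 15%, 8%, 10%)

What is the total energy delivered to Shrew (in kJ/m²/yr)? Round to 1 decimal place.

1601.0 kJ/m²/yr

Path 1: 3609000 × 0.12 × 0.15 × 0.14 × 0.12 = 1091.3616 kJ/m²/yr
Path 2: 424700 × 0.15 × 0.08 × 0.1 = 509.64 kJ/m²/yr
Total at Shrew: 1091.3616 + 509.64 = 1601.0016 kJ/m²/yr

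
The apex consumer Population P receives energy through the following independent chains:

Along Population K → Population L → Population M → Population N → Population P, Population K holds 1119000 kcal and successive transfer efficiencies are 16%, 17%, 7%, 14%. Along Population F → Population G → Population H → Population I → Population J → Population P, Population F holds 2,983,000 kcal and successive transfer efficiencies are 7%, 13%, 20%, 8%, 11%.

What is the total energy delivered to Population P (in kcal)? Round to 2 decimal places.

346.06 kcal

Via Population K: 1119000 × 0.16 × 0.17 × 0.07 × 0.14 = 298.28064 kcal
Via Population F: 2983000 × 0.07 × 0.13 × 0.2 × 0.08 × 0.11 = 47.775728 kcal
Total at Population P: 298.28064 + 47.775728 = 346.056368 kcal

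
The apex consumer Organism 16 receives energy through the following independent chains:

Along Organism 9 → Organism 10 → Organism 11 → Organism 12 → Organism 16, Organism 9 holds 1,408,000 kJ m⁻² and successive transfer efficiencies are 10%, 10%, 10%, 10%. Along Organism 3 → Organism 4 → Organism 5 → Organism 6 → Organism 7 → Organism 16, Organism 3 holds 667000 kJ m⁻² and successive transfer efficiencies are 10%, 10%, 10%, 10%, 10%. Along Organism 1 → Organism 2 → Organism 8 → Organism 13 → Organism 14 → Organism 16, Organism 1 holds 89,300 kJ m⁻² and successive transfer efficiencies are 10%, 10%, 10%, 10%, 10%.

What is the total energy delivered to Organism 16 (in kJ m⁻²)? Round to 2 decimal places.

148.36 kJ m⁻²

Via Organism 9: 1408000 × 0.1 × 0.1 × 0.1 × 0.1 = 140.8 kJ m⁻²
Via Organism 3: 667000 × 0.1 × 0.1 × 0.1 × 0.1 × 0.1 = 6.67 kJ m⁻²
Via Organism 1: 89300 × 0.1 × 0.1 × 0.1 × 0.1 × 0.1 = 0.893 kJ m⁻²
Total at Organism 16: 140.8 + 6.67 + 0.893 = 148.363 kJ m⁻²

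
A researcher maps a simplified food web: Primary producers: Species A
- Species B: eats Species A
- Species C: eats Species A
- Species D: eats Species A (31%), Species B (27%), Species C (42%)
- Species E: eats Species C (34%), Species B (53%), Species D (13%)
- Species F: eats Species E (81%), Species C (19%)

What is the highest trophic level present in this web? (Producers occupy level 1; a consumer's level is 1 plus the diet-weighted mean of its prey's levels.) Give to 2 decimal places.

Species B: 1 + 1 = 2
Species C: 1 + 1 = 2
Species D: 1 + (0.31×1 + 0.27×2 + 0.42×2) = 2.69
Species E: 1 + (0.34×2 + 0.53×2 + 0.13×2.69) = 3.0897
Species F: 1 + (0.81×3.0897 + 0.19×2) = 3.882657

3.88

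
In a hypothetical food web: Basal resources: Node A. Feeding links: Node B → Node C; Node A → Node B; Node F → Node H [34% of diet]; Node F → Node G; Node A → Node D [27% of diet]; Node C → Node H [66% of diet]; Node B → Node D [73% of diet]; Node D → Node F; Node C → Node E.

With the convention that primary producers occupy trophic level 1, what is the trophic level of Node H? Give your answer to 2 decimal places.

Node B: 1 + 1 = 2
Node C: 1 + 2 = 3
Node D: 1 + (0.27×1 + 0.73×2) = 2.73
Node E: 1 + 3 = 4
Node F: 1 + 2.73 = 3.73
Node G: 1 + 3.73 = 4.73
Node H: 1 + (0.34×3.73 + 0.66×3) = 4.2482

4.25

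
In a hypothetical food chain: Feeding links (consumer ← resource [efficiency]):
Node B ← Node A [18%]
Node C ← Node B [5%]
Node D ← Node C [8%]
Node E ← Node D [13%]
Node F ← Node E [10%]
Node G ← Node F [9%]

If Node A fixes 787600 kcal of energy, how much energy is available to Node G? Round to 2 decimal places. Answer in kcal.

0.66 kcal

Node B: 787600 × 0.18 = 141768 kcal
Node C: 141768 × 0.05 = 7088.4 kcal
Node D: 7088.4 × 0.08 = 567.072 kcal
Node E: 567.072 × 0.13 = 73.71936 kcal
Node F: 73.71936 × 0.1 = 7.371936 kcal
Node G: 7.371936 × 0.09 = 0.66347424 kcal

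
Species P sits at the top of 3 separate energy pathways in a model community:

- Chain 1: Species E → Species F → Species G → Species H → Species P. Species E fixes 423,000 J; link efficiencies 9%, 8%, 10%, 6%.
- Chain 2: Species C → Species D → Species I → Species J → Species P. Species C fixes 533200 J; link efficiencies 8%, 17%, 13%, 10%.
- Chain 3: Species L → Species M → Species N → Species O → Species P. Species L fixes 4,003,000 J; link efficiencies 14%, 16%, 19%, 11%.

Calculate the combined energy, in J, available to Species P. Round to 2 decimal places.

1986.59 J

Chain 1: 423000 × 0.09 × 0.08 × 0.1 × 0.06 = 18.2736 J
Chain 2: 533200 × 0.08 × 0.17 × 0.13 × 0.1 = 94.26976 J
Chain 3: 4003000 × 0.14 × 0.16 × 0.19 × 0.11 = 1874.04448 J
Total at Species P: 18.2736 + 94.26976 + 1874.04448 = 1986.58784 J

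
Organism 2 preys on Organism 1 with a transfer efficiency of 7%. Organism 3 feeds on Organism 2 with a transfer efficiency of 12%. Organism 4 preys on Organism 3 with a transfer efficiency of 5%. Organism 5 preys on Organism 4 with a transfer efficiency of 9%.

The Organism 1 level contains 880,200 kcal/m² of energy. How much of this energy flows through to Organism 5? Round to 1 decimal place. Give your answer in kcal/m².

33.3 kcal/m²

Organism 2: 880200 × 0.07 = 61614 kcal/m²
Organism 3: 61614 × 0.12 = 7393.68 kcal/m²
Organism 4: 7393.68 × 0.05 = 369.684 kcal/m²
Organism 5: 369.684 × 0.09 = 33.27156 kcal/m²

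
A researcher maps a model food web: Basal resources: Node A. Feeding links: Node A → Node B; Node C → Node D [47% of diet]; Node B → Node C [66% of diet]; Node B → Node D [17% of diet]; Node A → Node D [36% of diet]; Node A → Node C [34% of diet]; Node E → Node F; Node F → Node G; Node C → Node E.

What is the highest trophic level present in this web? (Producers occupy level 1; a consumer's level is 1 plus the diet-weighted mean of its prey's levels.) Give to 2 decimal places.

Node B: 1 + 1 = 2
Node C: 1 + (0.34×1 + 0.66×2) = 2.66
Node D: 1 + (0.17×2 + 0.47×2.66 + 0.36×1) = 2.9502
Node E: 1 + 2.66 = 3.66
Node F: 1 + 3.66 = 4.66
Node G: 1 + 4.66 = 5.66

5.66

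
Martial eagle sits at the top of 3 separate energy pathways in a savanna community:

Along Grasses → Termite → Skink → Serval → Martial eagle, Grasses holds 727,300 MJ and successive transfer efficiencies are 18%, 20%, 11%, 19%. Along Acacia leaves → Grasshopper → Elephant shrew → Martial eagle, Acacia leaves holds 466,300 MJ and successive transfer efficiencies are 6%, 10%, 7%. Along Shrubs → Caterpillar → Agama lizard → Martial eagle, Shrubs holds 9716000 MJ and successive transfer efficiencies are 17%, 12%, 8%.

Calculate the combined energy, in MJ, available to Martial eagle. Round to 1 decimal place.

16599.6 MJ

Via Grasses: 727300 × 0.18 × 0.2 × 0.11 × 0.19 = 547.22052 MJ
Via Acacia leaves: 466300 × 0.06 × 0.1 × 0.07 = 195.846 MJ
Via Shrubs: 9716000 × 0.17 × 0.12 × 0.08 = 15856.512 MJ
Total at Martial eagle: 547.22052 + 195.846 + 15856.512 = 16599.57852 MJ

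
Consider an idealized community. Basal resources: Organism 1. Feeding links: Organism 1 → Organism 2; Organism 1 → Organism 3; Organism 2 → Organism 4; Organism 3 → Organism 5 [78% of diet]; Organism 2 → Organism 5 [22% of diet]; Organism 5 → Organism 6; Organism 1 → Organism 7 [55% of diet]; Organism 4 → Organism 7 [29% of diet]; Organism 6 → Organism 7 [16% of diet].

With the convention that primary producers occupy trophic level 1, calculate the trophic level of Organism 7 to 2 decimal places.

Organism 2: 1 + 1 = 2
Organism 3: 1 + 1 = 2
Organism 4: 1 + 2 = 3
Organism 5: 1 + (0.78×2 + 0.22×2) = 3
Organism 6: 1 + 3 = 4
Organism 7: 1 + (0.55×1 + 0.29×3 + 0.16×4) = 3.06

3.06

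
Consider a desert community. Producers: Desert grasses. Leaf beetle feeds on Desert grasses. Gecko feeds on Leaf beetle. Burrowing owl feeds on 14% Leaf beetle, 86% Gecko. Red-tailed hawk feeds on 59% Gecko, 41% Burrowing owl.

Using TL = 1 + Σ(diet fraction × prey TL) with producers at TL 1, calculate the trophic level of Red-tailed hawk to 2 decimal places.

4.35

Leaf beetle: 1 + 1 = 2
Gecko: 1 + 2 = 3
Burrowing owl: 1 + (0.14×2 + 0.86×3) = 3.86
Red-tailed hawk: 1 + (0.59×3 + 0.41×3.86) = 4.3526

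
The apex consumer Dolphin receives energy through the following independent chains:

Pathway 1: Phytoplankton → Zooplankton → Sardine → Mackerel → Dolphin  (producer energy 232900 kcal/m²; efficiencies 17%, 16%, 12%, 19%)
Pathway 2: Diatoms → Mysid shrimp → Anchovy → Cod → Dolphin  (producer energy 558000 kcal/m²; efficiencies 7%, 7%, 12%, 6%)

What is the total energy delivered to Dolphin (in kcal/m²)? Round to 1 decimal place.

Pathway 1: 232900 × 0.17 × 0.16 × 0.12 × 0.19 = 144.435264 kcal/m²
Pathway 2: 558000 × 0.07 × 0.07 × 0.12 × 0.06 = 19.68624 kcal/m²
Total at Dolphin: 144.435264 + 19.68624 = 164.121504 kcal/m²

164.1 kcal/m²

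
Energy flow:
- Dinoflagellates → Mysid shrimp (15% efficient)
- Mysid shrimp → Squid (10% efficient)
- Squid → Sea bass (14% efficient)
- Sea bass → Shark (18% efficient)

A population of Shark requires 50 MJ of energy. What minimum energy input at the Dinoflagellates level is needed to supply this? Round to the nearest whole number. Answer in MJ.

Cumulative transfer efficiency: 0.15 × 0.1 × 0.14 × 0.18 = 0.000378
Dinoflagellates energy = 50 / 0.000378 = 132275 MJ

132275 MJ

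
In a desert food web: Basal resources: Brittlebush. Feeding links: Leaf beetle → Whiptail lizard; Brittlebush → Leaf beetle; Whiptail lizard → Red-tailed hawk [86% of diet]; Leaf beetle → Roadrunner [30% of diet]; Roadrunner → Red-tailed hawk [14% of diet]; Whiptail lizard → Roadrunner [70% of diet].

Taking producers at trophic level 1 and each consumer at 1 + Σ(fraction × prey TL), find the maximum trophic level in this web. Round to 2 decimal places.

4.10

Leaf beetle: 1 + 1 = 2
Whiptail lizard: 1 + 2 = 3
Roadrunner: 1 + (0.3×2 + 0.7×3) = 3.7
Red-tailed hawk: 1 + (0.14×3.7 + 0.86×3) = 4.098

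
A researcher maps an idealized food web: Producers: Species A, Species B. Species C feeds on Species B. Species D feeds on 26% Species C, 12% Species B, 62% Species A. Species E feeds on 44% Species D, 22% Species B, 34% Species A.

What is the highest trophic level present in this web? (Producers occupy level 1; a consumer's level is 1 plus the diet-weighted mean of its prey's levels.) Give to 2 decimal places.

Species C: 1 + 1 = 2
Species D: 1 + (0.26×2 + 0.12×1 + 0.62×1) = 2.26
Species E: 1 + (0.44×2.26 + 0.22×1 + 0.34×1) = 2.5544

2.55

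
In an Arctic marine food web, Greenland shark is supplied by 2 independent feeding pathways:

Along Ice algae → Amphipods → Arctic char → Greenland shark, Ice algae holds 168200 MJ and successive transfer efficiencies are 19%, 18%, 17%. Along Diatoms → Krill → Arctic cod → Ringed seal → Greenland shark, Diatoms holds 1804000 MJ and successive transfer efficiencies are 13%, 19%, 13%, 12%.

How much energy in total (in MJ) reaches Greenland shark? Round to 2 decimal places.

Via Ice algae: 168200 × 0.19 × 0.18 × 0.17 = 977.9148 MJ
Via Diatoms: 1804000 × 0.13 × 0.19 × 0.13 × 0.12 = 695.11728 MJ
Total at Greenland shark: 977.9148 + 695.11728 = 1673.03208 MJ

1673.03 MJ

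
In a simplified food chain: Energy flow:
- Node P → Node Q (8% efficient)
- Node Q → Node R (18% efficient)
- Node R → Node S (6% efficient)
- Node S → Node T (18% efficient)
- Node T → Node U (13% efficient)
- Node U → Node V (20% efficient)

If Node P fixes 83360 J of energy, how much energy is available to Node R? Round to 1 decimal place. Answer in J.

1200.4 J

Node Q: 83360 × 0.08 = 6668.8 J
Node R: 6668.8 × 0.18 = 1200.384 J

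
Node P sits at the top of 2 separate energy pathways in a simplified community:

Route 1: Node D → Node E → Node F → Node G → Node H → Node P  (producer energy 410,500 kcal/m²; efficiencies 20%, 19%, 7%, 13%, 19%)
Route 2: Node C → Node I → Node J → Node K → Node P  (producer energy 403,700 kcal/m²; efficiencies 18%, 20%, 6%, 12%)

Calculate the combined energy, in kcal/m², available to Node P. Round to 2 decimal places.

Route 1: 410500 × 0.2 × 0.19 × 0.07 × 0.13 × 0.19 = 26.970671 kcal/m²
Route 2: 403700 × 0.18 × 0.2 × 0.06 × 0.12 = 104.63904 kcal/m²
Total at Node P: 26.970671 + 104.63904 = 131.609711 kcal/m²

131.61 kcal/m²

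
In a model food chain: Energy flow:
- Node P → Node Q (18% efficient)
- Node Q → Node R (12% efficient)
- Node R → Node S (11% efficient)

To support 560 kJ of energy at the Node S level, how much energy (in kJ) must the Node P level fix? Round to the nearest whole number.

235690 kJ

Cumulative transfer efficiency: 0.18 × 0.12 × 0.11 = 0.002376
Node P energy = 560 / 0.002376 = 235690 kJ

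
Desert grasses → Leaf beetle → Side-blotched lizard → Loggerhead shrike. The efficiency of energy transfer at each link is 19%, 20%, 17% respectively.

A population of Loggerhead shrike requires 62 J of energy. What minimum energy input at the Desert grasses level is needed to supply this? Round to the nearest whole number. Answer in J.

9598 J

Cumulative transfer efficiency: 0.19 × 0.2 × 0.17 = 0.00646
Desert grasses energy = 62 / 0.00646 = 9598 J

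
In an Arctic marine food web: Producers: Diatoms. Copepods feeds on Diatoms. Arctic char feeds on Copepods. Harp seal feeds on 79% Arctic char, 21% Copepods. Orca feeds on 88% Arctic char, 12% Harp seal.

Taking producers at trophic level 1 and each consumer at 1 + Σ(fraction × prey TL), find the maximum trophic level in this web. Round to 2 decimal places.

Copepods: 1 + 1 = 2
Arctic char: 1 + 2 = 3
Harp seal: 1 + (0.79×3 + 0.21×2) = 3.79
Orca: 1 + (0.88×3 + 0.12×3.79) = 4.0948

4.09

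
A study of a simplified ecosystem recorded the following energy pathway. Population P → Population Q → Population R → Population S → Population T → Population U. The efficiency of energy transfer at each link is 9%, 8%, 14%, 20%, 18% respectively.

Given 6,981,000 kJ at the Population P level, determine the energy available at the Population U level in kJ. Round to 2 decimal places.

253.33 kJ

Population Q: 6981000 × 0.09 = 628290 kJ
Population R: 628290 × 0.08 = 50263.2 kJ
Population S: 50263.2 × 0.14 = 7036.848 kJ
Population T: 7036.848 × 0.2 = 1407.3696 kJ
Population U: 1407.3696 × 0.18 = 253.326528 kJ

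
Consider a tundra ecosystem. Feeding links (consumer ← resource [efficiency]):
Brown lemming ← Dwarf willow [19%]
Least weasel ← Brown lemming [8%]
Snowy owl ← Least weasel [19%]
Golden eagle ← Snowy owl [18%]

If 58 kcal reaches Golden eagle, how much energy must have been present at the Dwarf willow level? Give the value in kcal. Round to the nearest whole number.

Cumulative transfer efficiency: 0.19 × 0.08 × 0.19 × 0.18 = 0.00051984
Dwarf willow energy = 58 / 0.00051984 = 111573 kcal

111573 kcal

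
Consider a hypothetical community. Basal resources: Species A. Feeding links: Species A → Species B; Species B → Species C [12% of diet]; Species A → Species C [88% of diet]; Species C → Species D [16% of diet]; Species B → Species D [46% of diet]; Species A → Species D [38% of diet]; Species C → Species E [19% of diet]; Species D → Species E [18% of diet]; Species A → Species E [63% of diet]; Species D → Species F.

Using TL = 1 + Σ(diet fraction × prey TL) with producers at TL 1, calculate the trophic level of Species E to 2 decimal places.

2.51

Species B: 1 + 1 = 2
Species C: 1 + (0.12×2 + 0.88×1) = 2.12
Species D: 1 + (0.16×2.12 + 0.46×2 + 0.38×1) = 2.6392
Species E: 1 + (0.19×2.12 + 0.18×2.6392 + 0.63×1) = 2.507856
Species F: 1 + 2.6392 = 3.6392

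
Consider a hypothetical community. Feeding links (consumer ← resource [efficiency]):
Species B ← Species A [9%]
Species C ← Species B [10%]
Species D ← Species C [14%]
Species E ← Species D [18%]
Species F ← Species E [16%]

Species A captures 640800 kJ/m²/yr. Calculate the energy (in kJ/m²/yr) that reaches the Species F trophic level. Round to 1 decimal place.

Species B: 640800 × 0.09 = 57672 kJ/m²/yr
Species C: 57672 × 0.1 = 5767.2 kJ/m²/yr
Species D: 5767.2 × 0.14 = 807.408 kJ/m²/yr
Species E: 807.408 × 0.18 = 145.33344 kJ/m²/yr
Species F: 145.33344 × 0.16 = 23.2533504 kJ/m²/yr

23.3 kJ/m²/yr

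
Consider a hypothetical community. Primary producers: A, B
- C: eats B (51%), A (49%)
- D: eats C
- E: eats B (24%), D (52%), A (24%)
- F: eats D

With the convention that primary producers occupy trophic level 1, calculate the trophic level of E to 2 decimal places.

C: 1 + (0.51×1 + 0.49×1) = 2
D: 1 + 2 = 3
E: 1 + (0.24×1 + 0.52×3 + 0.24×1) = 3.04
F: 1 + 3 = 4

3.04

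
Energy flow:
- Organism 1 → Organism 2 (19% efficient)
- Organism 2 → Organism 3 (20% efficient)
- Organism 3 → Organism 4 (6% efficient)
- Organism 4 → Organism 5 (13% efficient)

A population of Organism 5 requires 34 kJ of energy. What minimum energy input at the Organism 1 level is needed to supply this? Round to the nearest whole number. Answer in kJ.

114710 kJ

Cumulative transfer efficiency: 0.19 × 0.2 × 0.06 × 0.13 = 0.0002964
Organism 1 energy = 34 / 0.0002964 = 114710 kJ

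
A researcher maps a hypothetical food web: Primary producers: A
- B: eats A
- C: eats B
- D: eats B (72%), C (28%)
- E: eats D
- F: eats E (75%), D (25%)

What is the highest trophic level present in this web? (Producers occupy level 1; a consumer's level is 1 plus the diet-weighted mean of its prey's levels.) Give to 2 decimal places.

5.03

B: 1 + 1 = 2
C: 1 + 2 = 3
D: 1 + (0.72×2 + 0.28×3) = 3.28
E: 1 + 3.28 = 4.28
F: 1 + (0.75×4.28 + 0.25×3.28) = 5.03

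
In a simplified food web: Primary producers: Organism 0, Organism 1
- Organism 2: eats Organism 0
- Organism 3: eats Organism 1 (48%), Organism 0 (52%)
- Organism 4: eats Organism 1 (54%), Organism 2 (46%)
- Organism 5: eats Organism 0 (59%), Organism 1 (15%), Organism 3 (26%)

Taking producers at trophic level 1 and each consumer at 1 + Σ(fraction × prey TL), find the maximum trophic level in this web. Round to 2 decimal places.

Organism 2: 1 + 1 = 2
Organism 3: 1 + (0.48×1 + 0.52×1) = 2
Organism 4: 1 + (0.54×1 + 0.46×2) = 2.46
Organism 5: 1 + (0.59×1 + 0.15×1 + 0.26×2) = 2.26

2.46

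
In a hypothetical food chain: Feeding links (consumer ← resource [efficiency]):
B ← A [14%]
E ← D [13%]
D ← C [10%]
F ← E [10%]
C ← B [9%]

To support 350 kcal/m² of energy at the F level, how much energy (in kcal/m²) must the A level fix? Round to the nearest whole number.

Cumulative transfer efficiency: 0.14 × 0.09 × 0.1 × 0.13 × 0.1 = 0.00001638
A energy = 350 / 0.00001638 = 21367521 kcal/m²

21367521 kcal/m²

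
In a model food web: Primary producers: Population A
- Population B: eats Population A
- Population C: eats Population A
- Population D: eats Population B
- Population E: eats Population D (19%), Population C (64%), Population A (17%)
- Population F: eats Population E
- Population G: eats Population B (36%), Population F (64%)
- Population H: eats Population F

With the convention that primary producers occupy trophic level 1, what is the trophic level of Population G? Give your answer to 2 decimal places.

Population B: 1 + 1 = 2
Population C: 1 + 1 = 2
Population D: 1 + 2 = 3
Population E: 1 + (0.19×3 + 0.64×2 + 0.17×1) = 3.02
Population F: 1 + 3.02 = 4.02
Population G: 1 + (0.36×2 + 0.64×4.02) = 4.2928
Population H: 1 + 4.02 = 5.02

4.29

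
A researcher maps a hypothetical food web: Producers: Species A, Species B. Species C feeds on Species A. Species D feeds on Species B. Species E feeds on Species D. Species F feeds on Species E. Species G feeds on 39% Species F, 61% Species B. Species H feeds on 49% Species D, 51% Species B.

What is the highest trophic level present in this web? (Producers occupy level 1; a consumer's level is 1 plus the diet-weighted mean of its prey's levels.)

Species C: 1 + 1 = 2
Species D: 1 + 1 = 2
Species E: 1 + 2 = 3
Species F: 1 + 3 = 4
Species G: 1 + (0.39×4 + 0.61×1) = 3.17
Species H: 1 + (0.49×2 + 0.51×1) = 2.49

4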